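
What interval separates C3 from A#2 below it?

diminished third

Descending from C3 to A#2 is the same interval as ascending A#2 to C3.
A to C spans three letter names (A-B-C): a third.
A major third would be 4 semitones; A#2 to C3 is 2, two semitones narrower, so the interval is diminished.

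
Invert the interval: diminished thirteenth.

First reduce the compound diminished thirteenth to its simple form, a diminished sixth.
Interval numbers invert to sum to nine: 6 + 3 = 9, so a sixth inverts to a third.
Quality inverts too: diminished becomes augmented. That makes the inversion an augmented third.

A3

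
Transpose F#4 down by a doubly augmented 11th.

Cb3

Four letters down from F (plus an octave) reaches C.
A doubly augmented eleventh is 19 semitones; 19 semitones down from F#4 gives Cb3.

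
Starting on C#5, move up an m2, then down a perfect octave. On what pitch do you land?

D4

Up a minor second from C#5: D5 (1 semitone up).
A perfect octave down from D5 is D4.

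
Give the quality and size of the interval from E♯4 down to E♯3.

perfect octave

Descending from E#4 to E#3 is the same interval as ascending E#3 to E#4.
E to E is the same letter name, plus an octave: an octave.
The perfect octave spans 12 semitones, and E#3 to E#4 is exactly 12 semitones — so this is a perfect octave.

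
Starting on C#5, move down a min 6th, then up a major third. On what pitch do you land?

A minor sixth down from C#5 is E#4.
Up a major third from E#4: G##4 (4 semitones up).

G##4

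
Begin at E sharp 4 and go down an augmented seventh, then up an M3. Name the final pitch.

A 3

Down an augmented seventh from E#4: F3 (12 semitones down).
A major third up from F3 is A3.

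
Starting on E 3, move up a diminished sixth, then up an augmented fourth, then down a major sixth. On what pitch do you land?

A diminished sixth up from E3 is Cb4.
Up an augmented fourth from Cb4: F4 (6 semitones up).
A major sixth down from F4 is Ab3.

A flat 3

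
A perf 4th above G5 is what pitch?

C6

Four letter names up from G: C.
A perfect fourth spans 5 semitones, so from G5 the target pitch is C6.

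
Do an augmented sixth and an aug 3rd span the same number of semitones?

10 semitones (augmented sixth) vs 5 semitones (augmented third): not equal.

No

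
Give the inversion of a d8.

The rule of nine gives the new number: 9 − 8 = 1, so an octave becomes a unison.
And diminished becomes augmented under inversion, so we get an augmented unison.

augmented unison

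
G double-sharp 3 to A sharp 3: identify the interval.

G to A spans two letter names (G-A) — that makes it a second of some quality.
A major second would be 2 semitones, but G##3 to A#3 is 1 — one semitone narrower, making it a minor second.

minor second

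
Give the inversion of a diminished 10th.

augmented sixth

First reduce the compound diminished tenth to its simple form, a diminished third.
Interval numbers invert to sum to nine: 3 + 6 = 9, so a third inverts to a sixth.
The quality also flips — diminished becomes augmented — giving an augmented sixth.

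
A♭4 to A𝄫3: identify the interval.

augmented octave

Descending from Ab4 to Abb3 is the same interval as ascending Abb3 to Ab4.
A to A is the same letter name, plus an octave, so the interval is some kind of octave.
The perfect octave is 12 semitones; here we have 13, one semitone wider: augmented.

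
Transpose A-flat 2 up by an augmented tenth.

C-sharp 4

Three letters up from A (plus an octave) reaches C.
Moving 17 semitones up from Ab2 (the size of an augmented tenth) reaches C#4.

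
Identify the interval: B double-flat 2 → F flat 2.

P4

Descending from Bbb2 to Fb2 is the same interval as ascending Fb2 to Bbb2.
F to B spans four letter names (F-G-A-B): a fourth.
The perfect fourth spans 5 semitones, and Fb2 to Bbb2 is exactly 5 semitones — so this is a perfect fourth.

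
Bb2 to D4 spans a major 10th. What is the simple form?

M3

Take out an octave (7 from the number): 10 − 7 = 3.
So a major tenth is an octave plus a major third. The quality is unchanged.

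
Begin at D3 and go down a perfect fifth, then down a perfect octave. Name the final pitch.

Down a perfect fifth from D3: G2 (7 semitones down).
G2 down a perfect octave → G1 (12 semitones).

G1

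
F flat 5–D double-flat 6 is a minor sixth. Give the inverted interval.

major 3rd

The rule of nine gives the new number: 9 − 6 = 3, so a sixth becomes a third.
And minor becomes major under inversion, so we get a major third.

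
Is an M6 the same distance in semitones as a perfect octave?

No

A major sixth is 9 semitones but a perfect octave is 12 semitones — different sizes.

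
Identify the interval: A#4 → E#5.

A to E spans five letter names (A-B-C-D-E): a fifth.
The perfect fifth spans 7 semitones, and A#4 to E#5 is exactly 7 semitones — so this is a perfect fifth.

P5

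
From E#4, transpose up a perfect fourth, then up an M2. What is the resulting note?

B#4

A perfect fourth up from E#4 is A#4.
Up a major second from A#4: B#4 (2 semitones up).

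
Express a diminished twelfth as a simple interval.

diminished fifth

Subtracting seven from the interval number removes an octave: 12 − 7 = 5.
Quality carries through unchanged, so the simple form is a diminished fifth.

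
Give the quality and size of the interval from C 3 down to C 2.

Descending from C3 to C2 is the same interval as ascending C2 to C3.
C to C is the same letter name, plus an octave, so the interval is some kind of octave.
C2 to C3 is 12 semitones, matching the perfect octave exactly, so the quality is perfect.

perfect 8th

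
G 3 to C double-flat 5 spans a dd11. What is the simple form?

dd4

Take out an octave (7 from the number): 11 − 7 = 4.
Quality carries through unchanged, so the simple form is a doubly diminished fourth.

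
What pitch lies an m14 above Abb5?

Seven letters up from A (plus an octave) reaches G.
Moving 22 semitones up from Abb5 (the size of a minor fourteenth) reaches Gbb7.

Gbb7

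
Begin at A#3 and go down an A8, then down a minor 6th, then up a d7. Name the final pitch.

An augmented octave down from A#3 is A2.
Down a minor sixth from A2: C#2 (8 semitones down).
A diminished seventh up from C#2 is Bb2.

Bb2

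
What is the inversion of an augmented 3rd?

The rule of nine gives the new number: 9 − 3 = 6, so a third becomes a sixth.
The quality also flips — augmented becomes diminished — giving a diminished sixth.

diminished sixth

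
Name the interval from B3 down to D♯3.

minor sixth

Descending from B3 to D#3 is the same interval as ascending D#3 to B3.
D to B spans six letter names (D-E-F-G-A-B): a sixth.
A major sixth would be 9 semitones, but D#3 to B3 is 8 — one semitone narrower, making it a minor sixth.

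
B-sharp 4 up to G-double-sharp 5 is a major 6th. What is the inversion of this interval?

minor 3rd

Interval numbers invert to sum to nine: 6 + 3 = 9, so a sixth inverts to a third.
Quality inverts too: major becomes minor. That makes the inversion a minor third.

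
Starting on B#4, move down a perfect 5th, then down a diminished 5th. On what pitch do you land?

A##3

Down a perfect fifth from B#4: E#4 (7 semitones down).
Down a diminished fifth from E#4: A##3 (6 semitones down).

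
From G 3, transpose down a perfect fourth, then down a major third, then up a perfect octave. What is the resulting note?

A perfect fourth down from G3 is D3.
A major third down from D3 is Bb2.
Up a perfect octave from Bb2: Bb3 (12 semitones up).

B flat 3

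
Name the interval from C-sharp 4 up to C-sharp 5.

perfect 8th

C to C is the same letter name, plus an octave, so the interval is some kind of octave.
Counting semitones, C#4→C#5 is 12, which is the perfect octave.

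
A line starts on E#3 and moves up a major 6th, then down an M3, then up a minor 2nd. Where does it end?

B3

Up a major sixth from E#3: C##4 (9 semitones up).
C##4 down a major third → A#3 (4 semitones).
Up a minor second from A#3: B3 (1 semitone up).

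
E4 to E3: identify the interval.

P8

Descending from E4 to E3 is the same interval as ascending E3 to E4.
E to E is the same letter name, plus an octave — that makes it an octave of some quality.
The perfect octave spans 12 semitones, and E3 to E4 is exactly 12 semitones — so this is a perfect octave.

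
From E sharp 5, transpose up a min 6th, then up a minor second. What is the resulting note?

A minor sixth up from E#5 is C#6.
A minor second up from C#6 is D6.

D 6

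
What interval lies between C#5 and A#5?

C to A spans six letter names (C-D-E-F-G-A) — that makes it a sixth of some quality.
The major sixth spans 9 semitones, and C#5 to A#5 is exactly 9 semitones — so this is a major sixth.

major 6th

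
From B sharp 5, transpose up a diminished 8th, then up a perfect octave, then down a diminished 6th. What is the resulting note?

D double-sharp 7

Up a diminished octave from B#5: B6 (11 semitones up).
Up a perfect octave from B6: B7 (12 semitones up).
A diminished sixth down from B7 is D##7.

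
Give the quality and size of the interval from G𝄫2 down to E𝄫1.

Descending from Gbb2 to Ebb1 is the same interval as ascending Ebb1 to Gbb2.
E to G spans three letter names (E-F-G), plus an octave: a tenth.
A major tenth would be 16 semitones, but Ebb1 to Gbb2 is 15 — one semitone narrower, making it a minor tenth.
(Equivalently, a compound minor third: a minor third plus an octave.)

m10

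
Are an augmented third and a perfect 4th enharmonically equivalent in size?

Yes

An augmented third spans 5 semitones, and a perfect fourth also spans 5 semitones — they're enharmonic.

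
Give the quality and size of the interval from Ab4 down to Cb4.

Descending from Ab4 to Cb4 is the same interval as ascending Cb4 to Ab4.
C to A spans six letter names (C-D-E-F-G-A), so the interval is some kind of sixth.
Cb4 to Ab4 is 9 semitones, matching the major sixth exactly, so the quality is major.

major sixth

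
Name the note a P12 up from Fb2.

Counting five letter names plus an octave up from F lands on C.
Moving 19 semitones up from Fb2 (the size of a perfect twelfth) reaches Cb4.

Cb4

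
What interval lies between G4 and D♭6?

G to D spans five letter names (G-A-B-C-D), plus an octave: a twelfth.
A perfect twelfth would be 19 semitones; G4 to Db6 is 18, one semitone narrower, so the interval is diminished.
(Equivalently, a compound diminished fifth: a diminished fifth plus an octave.)

diminished twelfth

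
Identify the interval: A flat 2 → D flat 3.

A to D spans four letter names (A-B-C-D) — that makes it a fourth of some quality.
Counting semitones, Ab2→Db3 is 5, which is the perfect fourth.

perfect 4th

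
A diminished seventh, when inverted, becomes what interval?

Interval numbers invert to sum to nine: 7 + 2 = 9, so a seventh inverts to a second.
The quality also flips — diminished becomes augmented — giving an augmented second.

A2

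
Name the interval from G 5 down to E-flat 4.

major 10th

Descending from G5 to Eb4 is the same interval as ascending Eb4 to G5.
E to G spans three letter names (E-F-G), plus an octave: a tenth.
Eb4 to G5 is 16 semitones, matching the major tenth exactly, so the quality is major.
(Equivalently, a compound major third: a major third plus an octave.)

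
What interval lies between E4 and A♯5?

augmented 11th

E to A spans four letter names (E-F-G-A), plus an octave, so the interval is some kind of eleventh.
A perfect eleventh would be 17 semitones; E4 to A#5 is 18, one semitone wider, so the interval is augmented.
(Equivalently, a compound augmented fourth: an augmented fourth plus an octave.)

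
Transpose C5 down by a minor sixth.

Counting six letter names down from C lands on E.
A minor sixth is 8 semitones; 8 semitones down from C5 gives E4.

E4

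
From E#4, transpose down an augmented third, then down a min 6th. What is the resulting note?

An augmented third down from E#4 is C4.
Down a minor sixth from C4: E3 (8 semitones down).

E3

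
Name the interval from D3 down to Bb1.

M10

Descending from D3 to Bb1 is the same interval as ascending Bb1 to D3.
B to D spans three letter names (B-C-D), plus an octave — that makes it a tenth of some quality.
Counting semitones, Bb1→D3 is 16, which is the major tenth.
(Equivalently, a compound major third: a major third plus an octave.)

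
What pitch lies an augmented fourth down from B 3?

Four letter names down from B: F.
An augmented fourth spans 6 semitones, so from B3 the target pitch is F3.

F 3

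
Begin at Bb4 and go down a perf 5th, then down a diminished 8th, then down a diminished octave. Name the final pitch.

E#2

Bb4 down a perfect fifth → Eb4 (7 semitones).
Eb4 down a diminished octave → E3 (11 semitones).
A diminished octave down from E3 is E#2.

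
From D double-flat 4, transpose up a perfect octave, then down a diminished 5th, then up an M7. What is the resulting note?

F 5

Dbb4 up a perfect octave → Dbb5 (12 semitones).
A diminished fifth down from Dbb5 is Gb4.
Gb4 up a major seventh → F5 (11 semitones).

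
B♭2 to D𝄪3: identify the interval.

B to D spans three letter names (B-C-D): a third.
The major third is 4 semitones; here we have 6, two semitones wider: doubly augmented.

doubly augmented third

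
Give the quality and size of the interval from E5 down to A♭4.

Descending from E5 to Ab4 is the same interval as ascending Ab4 to E5.
A to E spans five letter names (A-B-C-D-E): a fifth.
The perfect fifth is 7 semitones; here we have 8, one semitone wider: augmented.

augmented 5th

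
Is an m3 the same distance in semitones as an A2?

A minor third = 3 semitones = an augmented second; enharmonically equal.

Yes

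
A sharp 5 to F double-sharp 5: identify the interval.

Descending from A#5 to F##5 is the same interval as ascending F##5 to A#5.
F to A spans three letter names (F-G-A): a third.
F##5 to A#5 is 3 semitones, a half step short of the major third (4), so this is minor.

minor third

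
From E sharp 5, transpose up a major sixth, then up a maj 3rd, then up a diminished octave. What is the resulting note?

A major sixth up from E#5 is C##6.
C##6 up a major third → E##6 (4 semitones).
A diminished octave up from E##6 is E#7.

E sharp 7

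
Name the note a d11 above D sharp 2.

The eleventh's letter: D up four letter names plus an octave → G.
A diminished eleventh spans 16 semitones, so from D#2 the target pitch is G3.

G 3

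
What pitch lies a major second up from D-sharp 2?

E-sharp 2

The second takes the letter from D up to E.
Moving 2 semitones up from D#2 (the size of a major second) reaches E#2.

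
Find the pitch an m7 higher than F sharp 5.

E 6

The seventh takes the letter from F up to E.
A minor seventh spans 10 semitones, so from F#5 the target pitch is E6.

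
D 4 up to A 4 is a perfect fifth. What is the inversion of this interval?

perfect fourth

Interval numbers invert to sum to nine: 5 + 4 = 9, so a fifth inverts to a fourth.
The quality also flips — perfect stays perfect — giving a perfect fourth.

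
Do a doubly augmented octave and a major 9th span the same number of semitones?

A doubly augmented octave spans 14 semitones, and a major ninth also spans 14 semitones — they're enharmonic.

Yes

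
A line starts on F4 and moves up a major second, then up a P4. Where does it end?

F4 up a major second → G4 (2 semitones).
A perfect fourth up from G4 is C5.

C5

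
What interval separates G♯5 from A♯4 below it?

Descending from G#5 to A#4 is the same interval as ascending A#4 to G#5.
A to G spans seven letter names (A-B-C-D-E-F-G): a seventh.
A major seventh would be 11 semitones, but A#4 to G#5 is 10 — one semitone narrower, making it a minor seventh.

minor 7th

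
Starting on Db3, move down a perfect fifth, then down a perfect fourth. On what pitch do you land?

A perfect fifth down from Db3 is Gb2.
Down a perfect fourth from Gb2: Db2 (5 semitones down).

Db2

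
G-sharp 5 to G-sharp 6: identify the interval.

G to G is the same letter name, plus an octave, so the interval is some kind of octave.
G#5 to G#6 is 12 semitones, matching the perfect octave exactly, so the quality is perfect.

P8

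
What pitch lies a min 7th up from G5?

Seven letter names up from G: F.
A minor seventh is 10 semitones; 10 semitones up from G5 gives F6.

F6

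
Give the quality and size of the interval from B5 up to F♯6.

P5

B to F spans five letter names (B-C-D-E-F), so the interval is some kind of fifth.
The perfect fifth spans 7 semitones, and B5 to F#6 is exactly 7 semitones — so this is a perfect fifth.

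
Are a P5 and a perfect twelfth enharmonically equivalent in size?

A perfect fifth spans 7 semitones; a perfect twelfth spans 19 semitones. They differ by 12.

No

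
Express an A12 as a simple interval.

Take out an octave (7 from the number): 12 − 7 = 5.
Quality carries through unchanged, so the simple form is an augmented fifth.

A5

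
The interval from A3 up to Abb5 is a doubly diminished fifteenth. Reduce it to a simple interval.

Each octave removed subtracts seven from the number: 15 − 7 = 8.
Quality carries through unchanged, so the simple form is a doubly diminished octave.

doubly diminished octave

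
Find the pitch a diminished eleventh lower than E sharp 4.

B double-sharp 2

Counting four letter names plus an octave down from E lands on B.
A diminished eleventh is 16 semitones; 16 semitones down from E#4 gives B##2.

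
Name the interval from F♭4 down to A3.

diminished sixth

Descending from Fb4 to A3 is the same interval as ascending A3 to Fb4.
A to F spans six letter names (A-B-C-D-E-F): a sixth.
A3 to Fb4 spans 7 semitones — two semitones narrower than the major sixth (9) — giving a diminished sixth.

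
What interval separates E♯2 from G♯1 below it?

Descending from E#2 to G#1 is the same interval as ascending G#1 to E#2.
G to E spans six letter names (G-A-B-C-D-E): a sixth.
Counting semitones, G#1→E#2 is 9, which is the major sixth.

major 6th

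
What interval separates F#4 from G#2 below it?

Descending from F#4 to G#2 is the same interval as ascending G#2 to F#4.
G to F spans seven letter names (G-A-B-C-D-E-F), plus an octave — that makes it a fourteenth of some quality.
G#2 to F#4 is 22 semitones, a half step short of the major fourteenth (23), so this is minor.
(Equivalently, a compound minor seventh: a minor seventh plus an octave.)

minor fourteenth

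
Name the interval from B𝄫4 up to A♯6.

B to A spans seven letter names (B-C-D-E-F-G-A), plus an octave, so the interval is some kind of fourteenth.
The major fourteenth is 23 semitones; here we have 25, two semitones wider: doubly augmented.
(Equivalently, a compound doubly augmented seventh: a doubly augmented seventh plus an octave.)

doubly augmented 14th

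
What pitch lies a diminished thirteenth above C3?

The thirteenth's letter: C up six letter names plus an octave → A.
Moving 19 semitones up from C3 (the size of a diminished thirteenth) reaches Abb4.

Abb4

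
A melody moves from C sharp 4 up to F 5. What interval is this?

diminished 11th

C to F spans four letter names (C-D-E-F), plus an octave — that makes it an eleventh of some quality.
The perfect eleventh is 17 semitones; here we have 16, one semitone narrower: diminished.
(Equivalently, a compound diminished fourth: a diminished fourth plus an octave.)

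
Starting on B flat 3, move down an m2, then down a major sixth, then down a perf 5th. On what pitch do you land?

A minor second down from Bb3 is A3.
A major sixth down from A3 is C3.
Down a perfect fifth from C3: F2 (7 semitones down).

F 2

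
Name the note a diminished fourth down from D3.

A#2

The fourth takes the letter from D down to A.
A diminished fourth spans 4 semitones, so from D3 the target pitch is A#2.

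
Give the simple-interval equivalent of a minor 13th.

minor sixth

Each octave removed subtracts seven from the number: 13 − 7 = 6.
So a minor thirteenth is an octave plus a minor sixth. The quality is unchanged.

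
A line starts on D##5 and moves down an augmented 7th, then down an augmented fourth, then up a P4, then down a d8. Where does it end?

An augmented seventh down from D##5 is E4.
Down an augmented fourth from E4: Bb3 (6 semitones down).
Up a perfect fourth from Bb3: Eb4 (5 semitones up).
A diminished octave down from Eb4 is E3.

E3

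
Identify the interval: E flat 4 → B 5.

E to B spans five letter names (E-F-G-A-B), plus an octave, so the interval is some kind of twelfth.
Eb4 to B5 spans 20 semitones — one semitone wider than the perfect twelfth (19) — giving an augmented twelfth.
(Equivalently, a compound augmented fifth: an augmented fifth plus an octave.)

augmented 12th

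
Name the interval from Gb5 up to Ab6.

major ninth

G to A spans two letter names (G-A), plus an octave, so the interval is some kind of ninth.
Counting semitones, Gb5→Ab6 is 14, which is the major ninth.
(Equivalently, a compound major second: a major second plus an octave.)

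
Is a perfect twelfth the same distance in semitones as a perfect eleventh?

No

A perfect twelfth spans 19 semitones; a perfect eleventh spans 17 semitones. They differ by 2.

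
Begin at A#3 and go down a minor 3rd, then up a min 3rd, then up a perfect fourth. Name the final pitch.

D#4

Down a minor third from A#3: F##3 (3 semitones down).
A minor third up from F##3 is A#3.
Up a perfect fourth from A#3: D#4 (5 semitones up).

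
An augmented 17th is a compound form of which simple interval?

Subtracting seven from the interval number removes an octave: 17 − 14 = 3.
So an augmented seventeenth is 2 octaves plus an augmented third. The quality is unchanged.

A3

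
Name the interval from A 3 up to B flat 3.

m2

A to B spans two letter names (A-B), so the interval is some kind of second.
At 1 semitone, A3→Bb3 falls one short of a major second: minor.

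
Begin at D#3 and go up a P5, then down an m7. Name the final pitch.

B#2

Up a perfect fifth from D#3: A#3 (7 semitones up).
A#3 down a minor seventh → B#2 (10 semitones).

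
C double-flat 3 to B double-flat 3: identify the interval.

M7

C to B spans seven letter names (C-D-E-F-G-A-B), so the interval is some kind of seventh.
Cbb3 to Bbb3 is 11 semitones, matching the major seventh exactly, so the quality is major.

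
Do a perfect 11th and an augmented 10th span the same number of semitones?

Yes

Both span 17 semitones: a perfect eleventh and an augmented tenth are the same chromatic distance.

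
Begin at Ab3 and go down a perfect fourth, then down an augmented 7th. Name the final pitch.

Fbb2

A perfect fourth down from Ab3 is Eb3.
An augmented seventh down from Eb3 is Fbb2.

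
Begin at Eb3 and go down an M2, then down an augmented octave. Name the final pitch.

Dbb2

A major second down from Eb3 is Db3.
Down an augmented octave from Db3: Dbb2 (13 semitones down).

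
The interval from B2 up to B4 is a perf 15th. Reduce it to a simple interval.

Each octave removed subtracts seven from the number: 15 − 7 = 8.
That makes a perfect fifteenth a compound perfect octave — an octave plus a perfect octave.

perfect 8th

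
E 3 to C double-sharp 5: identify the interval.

augmented 13th

E to C spans six letter names (E-F-G-A-B-C), plus an octave, so the interval is some kind of thirteenth.
A major thirteenth would be 21 semitones; E3 to C##5 is 22, one semitone wider, so the interval is augmented.
(Equivalently, a compound augmented sixth: an augmented sixth plus an octave.)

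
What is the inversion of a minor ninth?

First reduce the compound minor ninth to its simple form, a minor second.
Inverted interval numbers add to nine, so a second pairs with a seventh (2 + 7 = 9).
The quality also flips — minor becomes major — giving a major seventh.

M7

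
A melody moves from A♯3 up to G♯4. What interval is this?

A to G spans seven letter names (A-B-C-D-E-F-G) — that makes it a seventh of some quality.
At 10 semitones, A#3→G#4 falls one short of a major seventh: minor.

minor 7th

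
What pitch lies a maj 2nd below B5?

The second takes the letter from B down to A.
Moving 2 semitones down from B5 (the size of a major second) reaches A5.

A5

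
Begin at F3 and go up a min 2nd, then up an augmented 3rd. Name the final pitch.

B3

Up a minor second from F3: Gb3 (1 semitone up).
Gb3 up an augmented third → B3 (5 semitones).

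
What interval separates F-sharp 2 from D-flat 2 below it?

A3

Descending from F#2 to Db2 is the same interval as ascending Db2 to F#2.
D to F spans three letter names (D-E-F), so the interval is some kind of third.
A major third would be 4 semitones; Db2 to F#2 is 5, one semitone wider, so the interval is augmented.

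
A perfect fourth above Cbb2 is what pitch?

Counting four letter names up from C lands on F.
A perfect fourth is 5 semitones; 5 semitones up from Cbb2 gives Fbb2.

Fbb2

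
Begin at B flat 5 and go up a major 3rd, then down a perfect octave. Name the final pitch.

A major third up from Bb5 is D6.
D6 down a perfect octave → D5 (12 semitones).

D 5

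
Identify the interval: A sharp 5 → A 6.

A to A is the same letter name, plus an octave — that makes it an octave of some quality.
A perfect octave would be 12 semitones; A#5 to A6 is 11, one semitone narrower, so the interval is diminished.

diminished 8th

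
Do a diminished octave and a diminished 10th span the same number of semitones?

A diminished octave is 11 semitones but a diminished tenth is 14 semitones — different sizes.

No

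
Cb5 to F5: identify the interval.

C to F spans four letter names (C-D-E-F): a fourth.
Cb5 to F5 spans 6 semitones — one semitone wider than the perfect fourth (5) — giving an augmented fourth.

augmented fourth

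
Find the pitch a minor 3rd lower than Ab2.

Counting three letter names down from A lands on F.
Moving 3 semitones down from Ab2 (the size of a minor third) reaches F2.

F2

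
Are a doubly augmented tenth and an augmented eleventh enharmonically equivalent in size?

Yes

A doubly augmented tenth = 18 semitones = an augmented eleventh; enharmonically equal.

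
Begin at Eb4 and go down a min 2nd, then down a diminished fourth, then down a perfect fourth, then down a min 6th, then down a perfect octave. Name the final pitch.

G##1

Down a minor second from Eb4: D4 (1 semitone down).
A diminished fourth down from D4 is A#3.
Down a perfect fourth from A#3: E#3 (5 semitones down).
A minor sixth down from E#3 is G##2.
A perfect octave down from G##2 is G##1.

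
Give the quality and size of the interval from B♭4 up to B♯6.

doubly augmented 15th

B to B is the same letter name, plus 2 octaves: a fifteenth.
Bb4 to B#6 spans 26 semitones — two semitones wider than the perfect fifteenth (24) — giving a doubly augmented fifteenth.
(Equivalently, a compound doubly augmented octave: a doubly augmented octave plus an octave.)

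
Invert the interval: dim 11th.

augmented fifth

First reduce the compound diminished eleventh to its simple form, a diminished fourth.
The rule of nine gives the new number: 9 − 4 = 5, so a fourth becomes a fifth.
And diminished becomes augmented under inversion, so we get an augmented fifth.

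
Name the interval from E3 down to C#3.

Descending from E3 to C#3 is the same interval as ascending C#3 to E3.
C to E spans three letter names (C-D-E): a third.
A major third would be 4 semitones, but C#3 to E3 is 3 — one semitone narrower, making it a minor third.

minor 3rd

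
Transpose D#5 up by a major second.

E#5

Counting two letter names up from D lands on E.
A major second spans 2 semitones, so from D#5 the target pitch is E#5.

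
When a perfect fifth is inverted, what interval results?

Inverted interval numbers add to nine, so a fifth pairs with a fourth (5 + 4 = 9).
The quality also flips — perfect stays perfect — giving a perfect fourth.

perfect fourth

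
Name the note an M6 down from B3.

Six letter names down from B: D.
A major sixth spans 9 semitones, so from B3 the target pitch is D3.

D3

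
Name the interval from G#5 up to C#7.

G to C spans four letter names (G-A-B-C), plus an octave — that makes it an eleventh of some quality.
The perfect eleventh spans 17 semitones, and G#5 to C#7 is exactly 17 semitones — so this is a perfect eleventh.
(Equivalently, a compound perfect fourth: a perfect fourth plus an octave.)

perfect eleventh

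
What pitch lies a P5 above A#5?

Counting five letter names up from A lands on E.
A perfect fifth spans 7 semitones, so from A#5 the target pitch is E#6.

E#6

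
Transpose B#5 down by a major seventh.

C#5

The seventh takes the letter from B down to C.
A major seventh spans 11 semitones, so from B#5 the target pitch is C#5.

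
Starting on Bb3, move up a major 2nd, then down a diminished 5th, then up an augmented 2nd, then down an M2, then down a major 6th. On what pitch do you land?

Up a major second from Bb3: C4 (2 semitones up).
C4 down a diminished fifth → F#3 (6 semitones).
Up an augmented second from F#3: G##3 (3 semitones up).
A major second down from G##3 is F##3.
Down a major sixth from F##3: A#2 (9 semitones down).

A#2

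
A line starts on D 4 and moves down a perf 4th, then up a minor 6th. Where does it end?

A perfect fourth down from D4 is A3.
A minor sixth up from A3 is F4.

F 4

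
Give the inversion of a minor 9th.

First reduce the compound minor ninth to its simple form, a minor second.
Inverted interval numbers add to nine, so a second pairs with a seventh (2 + 7 = 9).
The quality also flips — minor becomes major — giving a major seventh.

major seventh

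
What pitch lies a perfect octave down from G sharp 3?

The letter stays G (same as the start), shifted an octave down.
Moving 12 semitones down from G#3 (the size of a perfect octave) reaches G#2.

G sharp 2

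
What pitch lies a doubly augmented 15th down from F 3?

For a fifteenth the letter name doesn't change: still F, two octaves down.
A doubly augmented fifteenth spans 26 semitones, so from F3 the target pitch is Fbb1.

F-double-flat 1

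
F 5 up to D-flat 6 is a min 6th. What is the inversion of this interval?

major 3rd

Inverted interval numbers add to nine, so a sixth pairs with a third (6 + 3 = 9).
Quality inverts too: minor becomes major. That makes the inversion a major third.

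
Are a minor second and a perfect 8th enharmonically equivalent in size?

A minor second is 1 semitone but a perfect octave is 12 semitones — different sizes.

No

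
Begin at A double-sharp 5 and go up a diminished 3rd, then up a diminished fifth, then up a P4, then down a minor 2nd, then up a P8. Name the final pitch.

B 7

Up a diminished third from A##5: C#6 (2 semitones up).
A diminished fifth up from C#6 is G6.
Up a perfect fourth from G6: C7 (5 semitones up).
A minor second down from C7 is B6.
A perfect octave up from B6 is B7.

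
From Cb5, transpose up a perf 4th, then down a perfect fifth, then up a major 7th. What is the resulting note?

Ab5

Up a perfect fourth from Cb5: Fb5 (5 semitones up).
A perfect fifth down from Fb5 is Bbb4.
Bbb4 up a major seventh → Ab5 (11 semitones).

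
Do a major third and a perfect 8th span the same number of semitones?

4 semitones (major third) vs 12 semitones (perfect octave): not equal.

No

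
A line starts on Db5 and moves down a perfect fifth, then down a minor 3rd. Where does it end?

Eb4

A perfect fifth down from Db5 is Gb4.
Gb4 down a minor third → Eb4 (3 semitones).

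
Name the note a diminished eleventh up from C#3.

F4

Counting four letter names plus an octave up from C lands on F.
A diminished eleventh is 16 semitones; 16 semitones up from C#3 gives F4.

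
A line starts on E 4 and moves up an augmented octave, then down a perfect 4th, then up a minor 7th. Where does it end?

A sharp 5

An augmented octave up from E4 is E#5.
E#5 down a perfect fourth → B#4 (5 semitones).
B#4 up a minor seventh → A#5 (10 semitones).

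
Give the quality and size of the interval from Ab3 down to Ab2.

Descending from Ab3 to Ab2 is the same interval as ascending Ab2 to Ab3.
A to A is the same letter name, plus an octave, so the interval is some kind of octave.
The perfect octave spans 12 semitones, and Ab2 to Ab3 is exactly 12 semitones — so this is a perfect octave.

perfect octave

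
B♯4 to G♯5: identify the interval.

B to G spans six letter names (B-C-D-E-F-G): a sixth.
At 8 semitones, B#4→G#5 falls one short of a major sixth: minor.

minor sixth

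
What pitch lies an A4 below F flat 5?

Counting four letter names down from F lands on C.
An augmented fourth is 6 semitones; 6 semitones down from Fb5 gives Cbb5.

C double-flat 5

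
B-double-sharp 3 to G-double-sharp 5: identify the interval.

minor thirteenth

B to G spans six letter names (B-C-D-E-F-G), plus an octave: a thirteenth.
B##3 to G##5 is 20 semitones, a half step short of the major thirteenth (21), so this is minor.
(Equivalently, a compound minor sixth: a minor sixth plus an octave.)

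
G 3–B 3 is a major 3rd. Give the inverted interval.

Inverted interval numbers add to nine, so a third pairs with a sixth (3 + 6 = 9).
Quality inverts too: major becomes minor. That makes the inversion a minor sixth.

minor sixth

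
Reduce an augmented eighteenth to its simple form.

augmented fourth

Each octave removed subtracts seven from the number: 18 − 14 = 4.
That makes an augmented eighteenth a compound augmented fourth — 2 octaves plus an augmented fourth.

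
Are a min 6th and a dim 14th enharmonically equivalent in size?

No

A minor sixth spans 8 semitones; a diminished fourteenth spans 21 semitones. They differ by 13.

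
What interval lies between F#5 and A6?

F to A spans three letter names (F-G-A), plus an octave, so the interval is some kind of tenth.
F#5 to A6 is 15 semitones, a half step short of the major tenth (16), so this is minor.
(Equivalently, a compound minor third: a minor third plus an octave.)

minor tenth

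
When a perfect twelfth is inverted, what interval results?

First reduce the compound perfect twelfth to its simple form, a perfect fifth.
The rule of nine gives the new number: 9 − 5 = 4, so a fifth becomes a fourth.
The quality also flips — perfect stays perfect — giving a perfect fourth.

perfect 4th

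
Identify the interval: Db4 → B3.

diminished 3rd

Descending from Db4 to B3 is the same interval as ascending B3 to Db4.
B to D spans three letter names (B-C-D): a third.
The major third is 4 semitones; here we have 2, two semitones narrower: diminished.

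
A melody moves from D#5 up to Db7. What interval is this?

doubly diminished fifteenth

D to D is the same letter name, plus 2 octaves: a fifteenth.
A perfect fifteenth would be 24 semitones; D#5 to Db7 is 22, two semitones narrower, so the interval is doubly diminished.
(Equivalently, a compound doubly diminished octave: a doubly diminished octave plus an octave.)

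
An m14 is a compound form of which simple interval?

minor 7th

Each octave removed subtracts seven from the number: 14 − 7 = 7.
That makes a minor fourteenth a compound minor seventh — an octave plus a minor seventh.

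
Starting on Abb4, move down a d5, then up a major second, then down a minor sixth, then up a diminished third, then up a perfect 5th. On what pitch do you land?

Fb4

Abb4 down a diminished fifth → Db4 (6 semitones).
Db4 up a major second → Eb4 (2 semitones).
Down a minor sixth from Eb4: G3 (8 semitones down).
A diminished third up from G3 is Bbb3.
Bbb3 up a perfect fifth → Fb4 (7 semitones).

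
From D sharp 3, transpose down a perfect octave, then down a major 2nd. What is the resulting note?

A perfect octave down from D#3 is D#2.
D#2 down a major second → C#2 (2 semitones).

C sharp 2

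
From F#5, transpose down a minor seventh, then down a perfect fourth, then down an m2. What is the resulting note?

Down a minor seventh from F#5: G#4 (10 semitones down).
Down a perfect fourth from G#4: D#4 (5 semitones down).
A minor second down from D#4 is C##4.

C##4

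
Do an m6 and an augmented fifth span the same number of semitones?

Yes

A minor sixth = 8 semitones = an augmented fifth; enharmonically equal.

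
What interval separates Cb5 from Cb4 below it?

Descending from Cb5 to Cb4 is the same interval as ascending Cb4 to Cb5.
C to C is the same letter name, plus an octave: an octave.
Cb4 to Cb5 is 12 semitones, matching the perfect octave exactly, so the quality is perfect.

perfect octave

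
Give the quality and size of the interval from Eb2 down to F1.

Descending from Eb2 to F1 is the same interval as ascending F1 to Eb2.
F to E spans seven letter names (F-G-A-B-C-D-E): a seventh.
F1 to Eb2 is 10 semitones, a half step short of the major seventh (11), so this is minor.

m7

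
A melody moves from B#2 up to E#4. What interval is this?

perfect eleventh

B to E spans four letter names (B-C-D-E), plus an octave: an eleventh.
Counting semitones, B#2→E#4 is 17, which is the perfect eleventh.
(Equivalently, a compound perfect fourth: a perfect fourth plus an octave.)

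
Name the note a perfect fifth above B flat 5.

F 6

The fifth takes the letter from B up to F.
A perfect fifth is 7 semitones; 7 semitones up from Bb5 gives F6.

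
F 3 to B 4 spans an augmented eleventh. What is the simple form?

Take out an octave (7 from the number): 11 − 7 = 4.
Quality carries through unchanged, so the simple form is an augmented fourth.

A4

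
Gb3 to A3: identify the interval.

G to A spans two letter names (G-A): a second.
Gb3 to A3 spans 3 semitones — one semitone wider than the major second (2) — giving an augmented second.

A2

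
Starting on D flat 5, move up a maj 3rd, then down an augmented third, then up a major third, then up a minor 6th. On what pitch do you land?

D double-flat 6

A major third up from Db5 is F5.
An augmented third down from F5 is Dbb5.
Up a major third from Dbb5: Fb5 (4 semitones up).
A minor sixth up from Fb5 is Dbb6.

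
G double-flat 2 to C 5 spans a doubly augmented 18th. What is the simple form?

AA4

Take out 2 octaves (14 from the number): 18 − 14 = 4.
So a doubly augmented eighteenth is 2 octaves plus a doubly augmented fourth. The quality is unchanged.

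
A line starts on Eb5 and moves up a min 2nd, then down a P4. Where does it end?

Cb5

A minor second up from Eb5 is Fb5.
Fb5 down a perfect fourth → Cb5 (5 semitones).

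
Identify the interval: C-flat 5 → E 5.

C to E spans three letter names (C-D-E) — that makes it a third of some quality.
The major third is 4 semitones; here we have 5, one semitone wider: augmented.

A3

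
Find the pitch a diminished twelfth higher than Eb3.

Bbb4

Counting five letter names plus an octave up from E lands on B.
A diminished twelfth spans 18 semitones, so from Eb3 the target pitch is Bbb4.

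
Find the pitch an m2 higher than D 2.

E flat 2

Two letter names up from D: E.
Moving 1 semitone up from D2 (the size of a minor second) reaches Eb2.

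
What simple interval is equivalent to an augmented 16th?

augmented 2nd

Take out 2 octaves (14 from the number): 16 − 14 = 2.
That makes an augmented sixteenth a compound augmented second — 2 octaves plus an augmented second.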